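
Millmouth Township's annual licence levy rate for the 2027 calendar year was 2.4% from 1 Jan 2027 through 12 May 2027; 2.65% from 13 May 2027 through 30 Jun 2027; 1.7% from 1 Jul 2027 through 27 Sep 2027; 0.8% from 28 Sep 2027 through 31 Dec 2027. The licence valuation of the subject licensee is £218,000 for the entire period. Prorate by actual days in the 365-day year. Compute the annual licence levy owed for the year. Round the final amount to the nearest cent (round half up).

1 Jan – 12 May 2027: 132 days at 2.4% → £218,000 × 2.4% × 132/365 = £1,892.1205
13 May – 30 Jun 2027: 49 days at 2.65% → £218,000 × 2.65% × 49/365 = £775.5425
1 Jul – 27 Sep 2027: 89 days at 1.7% → £218,000 × 1.7% × 89/365 = £903.6548
28 Sep – 31 Dec 2027: 95 days at 0.8% → £218,000 × 0.8% × 95/365 = £453.9178
Total = £4,025.2356

£4,025.24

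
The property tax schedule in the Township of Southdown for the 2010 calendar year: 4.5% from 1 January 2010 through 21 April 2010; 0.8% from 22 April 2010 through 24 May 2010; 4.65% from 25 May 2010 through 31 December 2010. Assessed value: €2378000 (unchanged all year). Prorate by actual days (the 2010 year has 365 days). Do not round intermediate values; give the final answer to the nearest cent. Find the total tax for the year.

€101214.85

1 January – 21 April 2010: 111 days at 4.5% → €2378000 × 4.5% × 111/365 = €32542.7671
22 April – 24 May 2010: 33 days at 0.8% → €2378000 × 0.8% × 33/365 = €1719.9781
25 May – 31 December 2010: 221 days at 4.65% → €2378000 × 4.65% × 221/365 = €66952.1014
Total = €101214.8466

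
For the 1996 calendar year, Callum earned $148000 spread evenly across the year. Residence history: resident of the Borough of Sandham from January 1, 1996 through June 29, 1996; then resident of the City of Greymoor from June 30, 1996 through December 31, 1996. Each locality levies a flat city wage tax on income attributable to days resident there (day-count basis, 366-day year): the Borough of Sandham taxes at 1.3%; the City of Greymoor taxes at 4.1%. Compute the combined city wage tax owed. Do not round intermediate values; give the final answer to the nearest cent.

$4018.64

The Borough of Sandham, January 1 – June 29, 1996: 181 days → $148000 × 1.3% × 181/366 = $951.4863
The City of Greymoor, June 30 – December 31, 1996: 185 days → $148000 × 4.1% × 185/366 = $3067.1585
Total = $4018.6448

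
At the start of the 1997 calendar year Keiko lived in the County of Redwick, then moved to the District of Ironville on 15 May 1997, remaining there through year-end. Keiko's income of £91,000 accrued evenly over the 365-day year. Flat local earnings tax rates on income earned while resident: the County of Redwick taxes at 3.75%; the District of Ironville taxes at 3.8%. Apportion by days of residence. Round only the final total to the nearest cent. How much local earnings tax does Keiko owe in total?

The County of Redwick, 1 January – 14 May 1997: 134 days → £91,000 × 3.75% × 134/365 = £1,252.8082
The District of Ironville, 15 May – 31 December 1997: 231 days → £91,000 × 3.8% × 231/365 = £2,188.4877
Total = £3,441.2959

£3,441.30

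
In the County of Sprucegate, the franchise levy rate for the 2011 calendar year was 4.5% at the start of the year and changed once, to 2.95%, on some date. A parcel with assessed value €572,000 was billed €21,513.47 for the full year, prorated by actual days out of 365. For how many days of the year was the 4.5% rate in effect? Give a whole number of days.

191 days

Let d = days at the first rate; then 365 − d days at the second rate.
€572,000 × [4.5%·d + 2.95%·(365−d)] / 365 = €21,513.47
Solving gives d = 191, so the new rate took effect on July 11, 2011.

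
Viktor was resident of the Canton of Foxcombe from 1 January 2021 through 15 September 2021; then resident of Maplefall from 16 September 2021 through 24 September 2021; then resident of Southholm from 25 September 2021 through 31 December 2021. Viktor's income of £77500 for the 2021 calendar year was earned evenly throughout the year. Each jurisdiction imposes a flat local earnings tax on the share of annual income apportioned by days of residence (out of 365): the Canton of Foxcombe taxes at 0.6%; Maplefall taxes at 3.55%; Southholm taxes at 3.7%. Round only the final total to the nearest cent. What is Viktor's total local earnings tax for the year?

The Canton of Foxcombe, 1 January – 15 September 2021: 258 days → £77500 × 0.6% × 258/365 = £328.6849
Maplefall, 16 September – 24 September 2021: 9 days → £77500 × 3.55% × 9/365 = £67.8390
Southholm, 25 September – 31 December 2021: 98 days → £77500 × 3.7% × 98/365 = £769.9041
Total = £1166.4281

£1166.43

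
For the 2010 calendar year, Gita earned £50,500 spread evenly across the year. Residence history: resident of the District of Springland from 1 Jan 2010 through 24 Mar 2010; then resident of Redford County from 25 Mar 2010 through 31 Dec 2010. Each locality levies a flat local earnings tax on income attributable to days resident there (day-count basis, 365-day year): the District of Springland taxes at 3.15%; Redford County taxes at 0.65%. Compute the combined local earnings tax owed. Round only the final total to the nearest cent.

The District of Springland, 1 Jan – 24 Mar 2010: 83 days → £50,500 × 3.15% × 83/365 = £361.7322
Redford County, 25 Mar – 31 Dec 2010: 282 days → £50,500 × 0.65% × 282/365 = £253.6068
Total = £615.3390

£615.34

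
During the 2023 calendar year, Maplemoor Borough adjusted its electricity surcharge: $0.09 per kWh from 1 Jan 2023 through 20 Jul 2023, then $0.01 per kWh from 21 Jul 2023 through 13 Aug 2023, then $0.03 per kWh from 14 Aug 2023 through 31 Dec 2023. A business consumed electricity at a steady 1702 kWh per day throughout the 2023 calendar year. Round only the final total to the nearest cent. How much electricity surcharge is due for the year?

1 Jan – 20 Jul 2023: 201 days × 1702 kWh/day = 342,102 kWh at $0.09/kWh → $30,789.18
21 Jul – 13 Aug 2023: 24 days × 1702 kWh/day = 40,848 kWh at $0.01/kWh → $408.48
14 Aug – 31 Dec 2023: 140 days × 1702 kWh/day = 238,280 kWh at $0.03/kWh → $7,148.40

$38,346.06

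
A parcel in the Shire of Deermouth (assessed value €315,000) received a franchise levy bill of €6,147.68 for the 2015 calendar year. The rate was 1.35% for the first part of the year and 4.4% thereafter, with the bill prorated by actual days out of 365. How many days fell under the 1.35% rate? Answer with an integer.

293 days

Let d = days at the first rate; then 365 − d days at the second rate.
€315,000 × [1.35%·d + 4.4%·(365−d)] / 365 = €6,147.68
Solving gives d = 293, so the new rate took effect on 21 Oct 2015.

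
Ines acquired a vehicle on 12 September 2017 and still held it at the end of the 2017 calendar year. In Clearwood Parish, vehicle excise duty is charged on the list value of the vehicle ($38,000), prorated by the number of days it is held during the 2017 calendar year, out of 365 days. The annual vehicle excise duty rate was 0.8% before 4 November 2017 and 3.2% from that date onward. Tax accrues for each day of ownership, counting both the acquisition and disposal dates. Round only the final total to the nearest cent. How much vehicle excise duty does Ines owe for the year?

$237.37

12 September – 3 November 2017: 53 days at 0.8% → $38,000 × 0.8% × 53/365 = $44.1425
4 November – 31 December 2017: 58 days at 3.2% → $38,000 × 3.2% × 58/365 = $193.2274
Total = $237.3699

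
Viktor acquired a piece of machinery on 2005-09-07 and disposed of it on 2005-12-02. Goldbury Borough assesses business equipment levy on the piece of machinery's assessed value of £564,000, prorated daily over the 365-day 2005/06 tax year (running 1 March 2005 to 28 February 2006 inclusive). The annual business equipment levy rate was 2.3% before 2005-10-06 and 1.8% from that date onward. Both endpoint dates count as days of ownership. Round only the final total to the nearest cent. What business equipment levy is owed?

2005-09-07 to 2005-10-05: 29 days at 2.3% → £564,000 × 2.3% × 29/365 = £1,030.6521
2005-10-06 to 2005-12-02: 58 days at 1.8% → £564,000 × 1.8% × 58/365 = £1,613.1945
Total = £2,643.8466

£2,643.85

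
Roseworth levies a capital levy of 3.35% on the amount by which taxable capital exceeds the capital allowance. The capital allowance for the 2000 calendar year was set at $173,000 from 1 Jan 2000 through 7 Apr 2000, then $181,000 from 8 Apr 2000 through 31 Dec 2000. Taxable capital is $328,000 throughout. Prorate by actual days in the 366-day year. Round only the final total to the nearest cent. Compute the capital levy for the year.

$4,996.26

1 Jan – 7 Apr 2000: 98 days, exemption $173,000 → ($328,000 − $173,000) × 3.35% × 98/366 = $1,390.3415
8 Apr – 31 Dec 2000: 268 days, exemption $181,000 → ($328,000 − $181,000) × 3.35% × 268/366 = $3,605.9180
Total = $4,996.2596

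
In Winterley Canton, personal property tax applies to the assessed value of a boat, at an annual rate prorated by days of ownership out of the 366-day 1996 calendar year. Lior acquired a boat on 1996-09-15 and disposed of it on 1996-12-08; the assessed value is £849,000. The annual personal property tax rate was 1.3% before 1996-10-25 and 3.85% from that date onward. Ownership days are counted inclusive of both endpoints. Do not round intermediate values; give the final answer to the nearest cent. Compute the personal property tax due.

1996-09-15 to 1996-10-24: 40 days at 1.3% → £849,000 × 1.3% × 40/366 = £1,206.2295
1996-10-25 to 1996-12-08: 45 days at 3.85% → £849,000 × 3.85% × 45/366 = £4,018.8320
Total = £5,225.0615

£5,225.06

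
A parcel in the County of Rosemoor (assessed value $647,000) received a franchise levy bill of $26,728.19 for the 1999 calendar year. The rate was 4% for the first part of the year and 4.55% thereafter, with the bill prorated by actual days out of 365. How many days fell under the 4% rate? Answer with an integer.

278 days

Let d = days at the first rate; then 365 − d days at the second rate.
$647,000 × [4%·d + 4.55%·(365−d)] / 365 = $26,728.19
Solving gives d = 278, so the new rate took effect on 6 October 1999.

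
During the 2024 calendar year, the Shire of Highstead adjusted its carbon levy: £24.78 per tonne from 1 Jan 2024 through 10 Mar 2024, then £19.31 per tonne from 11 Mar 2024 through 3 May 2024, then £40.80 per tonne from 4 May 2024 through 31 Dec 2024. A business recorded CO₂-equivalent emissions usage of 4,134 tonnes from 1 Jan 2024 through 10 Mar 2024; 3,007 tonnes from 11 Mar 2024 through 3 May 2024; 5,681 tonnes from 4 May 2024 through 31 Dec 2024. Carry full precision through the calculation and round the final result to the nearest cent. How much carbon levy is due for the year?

1 Jan – 10 Mar 2024: 4,134 tonnes at £24.78/tonne → £102,440.52
11 Mar – 3 May 2024: 3,007 tonnes at £19.31/tonne → £58,065.17
4 May – 31 Dec 2024: 5,681 tonnes at £40.80/tonne → £231,784.80

£392,290.49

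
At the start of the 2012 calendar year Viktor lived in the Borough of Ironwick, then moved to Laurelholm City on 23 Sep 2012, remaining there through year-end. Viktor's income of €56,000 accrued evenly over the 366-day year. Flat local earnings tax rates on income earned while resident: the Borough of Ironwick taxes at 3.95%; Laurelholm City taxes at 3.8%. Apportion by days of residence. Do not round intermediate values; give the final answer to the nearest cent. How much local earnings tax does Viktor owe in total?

The Borough of Ironwick, 1 Jan – 22 Sep 2012: 266 days → €56,000 × 3.95% × 266/366 = €1,607.6284
Laurelholm City, 23 Sep – 31 Dec 2012: 100 days → €56,000 × 3.8% × 100/366 = €581.4208
Total = €2,189.0492

€2,189.05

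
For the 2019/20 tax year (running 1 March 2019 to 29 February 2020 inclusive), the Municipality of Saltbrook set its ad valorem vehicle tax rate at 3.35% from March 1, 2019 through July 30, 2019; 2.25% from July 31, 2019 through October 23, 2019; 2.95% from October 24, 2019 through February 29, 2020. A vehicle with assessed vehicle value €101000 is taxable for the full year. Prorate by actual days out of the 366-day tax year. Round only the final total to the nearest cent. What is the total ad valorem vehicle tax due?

March 1 – July 30, 2019: 152 days at 3.35% → €101000 × 3.35% × 152/366 = €1405.1694
July 31 – October 23, 2019: 85 days at 2.25% → €101000 × 2.25% × 85/366 = €527.7664
October 24, 2019 – February 29, 2020: 129 days at 2.95% → €101000 × 2.95% × 129/366 = €1050.1516
Total = €2983.0874

€2983.09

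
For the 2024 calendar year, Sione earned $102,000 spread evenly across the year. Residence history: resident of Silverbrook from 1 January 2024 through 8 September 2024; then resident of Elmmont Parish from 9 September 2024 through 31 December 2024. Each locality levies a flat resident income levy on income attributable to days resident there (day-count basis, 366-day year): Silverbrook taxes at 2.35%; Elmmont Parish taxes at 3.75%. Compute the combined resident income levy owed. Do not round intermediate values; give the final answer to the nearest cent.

$2,841.79

Silverbrook, 1 January – 8 September 2024: 252 days → $102,000 × 2.35% × 252/366 = $1,650.3934
Elmmont Parish, 9 September – 31 December 2024: 114 days → $102,000 × 3.75% × 114/366 = $1,191.3934
Total = $2,841.7869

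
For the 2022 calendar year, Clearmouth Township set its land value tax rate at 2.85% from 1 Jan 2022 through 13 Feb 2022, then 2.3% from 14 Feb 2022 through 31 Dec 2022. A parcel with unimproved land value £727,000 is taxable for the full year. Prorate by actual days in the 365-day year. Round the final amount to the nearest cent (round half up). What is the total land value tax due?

1 Jan – 13 Feb 2022: 44 days at 2.85% → £727,000 × 2.85% × 44/365 = £2,497.6932
14 Feb – 31 Dec 2022: 321 days at 2.3% → £727,000 × 2.3% × 321/365 = £14,705.3178
Total = £17,203.0110

£17,203.01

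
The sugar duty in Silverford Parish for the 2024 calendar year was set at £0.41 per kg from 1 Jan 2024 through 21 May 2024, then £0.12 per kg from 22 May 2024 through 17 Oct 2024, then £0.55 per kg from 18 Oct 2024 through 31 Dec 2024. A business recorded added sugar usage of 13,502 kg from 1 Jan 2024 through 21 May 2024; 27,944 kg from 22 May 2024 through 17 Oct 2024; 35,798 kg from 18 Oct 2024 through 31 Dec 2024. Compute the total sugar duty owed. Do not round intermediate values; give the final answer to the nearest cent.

£28578.00

1 Jan – 21 May 2024: 13,502 kg at £0.41/kg → £5535.82
22 May – 17 Oct 2024: 27,944 kg at £0.12/kg → £3353.28
18 Oct – 31 Dec 2024: 35,798 kg at £0.55/kg → £19688.90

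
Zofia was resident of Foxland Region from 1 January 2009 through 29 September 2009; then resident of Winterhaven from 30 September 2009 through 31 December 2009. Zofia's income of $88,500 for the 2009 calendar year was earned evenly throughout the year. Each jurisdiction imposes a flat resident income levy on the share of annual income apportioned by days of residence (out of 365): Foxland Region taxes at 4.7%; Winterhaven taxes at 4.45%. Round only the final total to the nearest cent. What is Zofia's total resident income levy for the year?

Foxland Region, 1 January – 29 September 2009: 272 days → $88,500 × 4.7% × 272/365 = $3,099.6822
Winterhaven, 30 September – 31 December 2009: 93 days → $88,500 × 4.45% × 93/365 = $1,003.4445
Total = $4,103.1267

$4,103.13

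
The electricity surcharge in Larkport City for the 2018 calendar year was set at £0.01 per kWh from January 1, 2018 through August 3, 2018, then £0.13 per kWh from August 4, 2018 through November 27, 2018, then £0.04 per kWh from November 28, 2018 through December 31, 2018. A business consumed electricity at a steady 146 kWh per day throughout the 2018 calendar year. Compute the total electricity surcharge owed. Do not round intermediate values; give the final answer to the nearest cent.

January 1 – August 3, 2018: 215 days × 146 kWh/day = 31,390 kWh at £0.01/kWh → £313.90
August 4 – November 27, 2018: 116 days × 146 kWh/day = 16,936 kWh at £0.13/kWh → £2201.68
November 28 – December 31, 2018: 34 days × 146 kWh/day = 4,964 kWh at £0.04/kWh → £198.56

£2714.14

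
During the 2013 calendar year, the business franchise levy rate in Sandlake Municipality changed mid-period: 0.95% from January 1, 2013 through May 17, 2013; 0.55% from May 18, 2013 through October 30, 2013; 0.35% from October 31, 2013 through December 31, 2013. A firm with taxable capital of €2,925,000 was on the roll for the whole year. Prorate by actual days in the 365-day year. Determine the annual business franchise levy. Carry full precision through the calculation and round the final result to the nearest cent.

€19,485.31

January 1 – May 17, 2013: 137 days at 0.95% → €2,925,000 × 0.95% × 137/365 = €10,429.8288
May 18 – October 30, 2013: 166 days at 0.55% → €2,925,000 × 0.55% × 166/365 = €7,316.5068
October 31 – December 31, 2013: 62 days at 0.35% → €2,925,000 × 0.35% × 62/365 = €1,738.9726
Total = €19,485.3082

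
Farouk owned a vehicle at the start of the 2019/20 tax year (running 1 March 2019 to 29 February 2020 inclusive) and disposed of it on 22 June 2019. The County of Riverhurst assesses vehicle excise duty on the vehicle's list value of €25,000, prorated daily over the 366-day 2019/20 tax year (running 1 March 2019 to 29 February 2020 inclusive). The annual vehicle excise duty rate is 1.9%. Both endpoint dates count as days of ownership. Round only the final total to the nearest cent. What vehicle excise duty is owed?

€147.95

Days held (1 March – 22 June 2019): 114 out of 366
Tax = €25,000 × 1.9% × 114/366 = €147.9508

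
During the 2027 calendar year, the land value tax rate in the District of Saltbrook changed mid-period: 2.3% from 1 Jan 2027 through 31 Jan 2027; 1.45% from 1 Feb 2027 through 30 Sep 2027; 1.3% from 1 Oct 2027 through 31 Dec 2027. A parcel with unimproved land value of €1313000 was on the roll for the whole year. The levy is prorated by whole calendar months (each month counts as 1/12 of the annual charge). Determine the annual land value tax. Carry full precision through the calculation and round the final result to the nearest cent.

1 Jan – 31 Jan 2027: 1 month at 2.3% → €1313000 × 2.3% × 1/12 = €2516.5833
1 Feb – 30 Sep 2027: 8 months at 1.45% → €1313000 × 1.45% × 8/12 = €12692.3333
1 Oct – 31 Dec 2027: 3 months at 1.3% → €1313000 × 1.3% × 3/12 = €4267.2500
Total = €19476.1667

€19476.17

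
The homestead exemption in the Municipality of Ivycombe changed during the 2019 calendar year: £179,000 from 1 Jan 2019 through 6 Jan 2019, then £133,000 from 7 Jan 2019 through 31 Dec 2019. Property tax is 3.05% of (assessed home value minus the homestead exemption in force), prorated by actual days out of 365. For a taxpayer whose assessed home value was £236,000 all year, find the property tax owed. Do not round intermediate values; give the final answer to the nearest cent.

1 Jan – 6 Jan 2019: 6 days, exemption £179,000 → (£236,000 − £179,000) × 3.05% × 6/365 = £28.5781
7 Jan – 31 Dec 2019: 359 days, exemption £133,000 → (£236,000 − £133,000) × 3.05% × 359/365 = £3,089.8589
Total = £3,118.4370

£3,118.44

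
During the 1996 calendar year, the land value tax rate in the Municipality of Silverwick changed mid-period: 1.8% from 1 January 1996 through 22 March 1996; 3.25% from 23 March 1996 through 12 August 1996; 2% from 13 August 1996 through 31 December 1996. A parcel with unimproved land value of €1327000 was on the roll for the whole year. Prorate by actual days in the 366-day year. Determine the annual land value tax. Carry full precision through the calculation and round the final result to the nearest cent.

1 January – 22 March 1996: 82 days at 1.8% → €1327000 × 1.8% × 82/366 = €5351.5082
23 March – 12 August 1996: 143 days at 3.25% → €1327000 × 3.25% × 143/366 = €16850.3620
13 August – 31 December 1996: 141 days at 2% → €1327000 × 2% × 141/366 = €10224.4262
Total = €32426.2964

€32426.30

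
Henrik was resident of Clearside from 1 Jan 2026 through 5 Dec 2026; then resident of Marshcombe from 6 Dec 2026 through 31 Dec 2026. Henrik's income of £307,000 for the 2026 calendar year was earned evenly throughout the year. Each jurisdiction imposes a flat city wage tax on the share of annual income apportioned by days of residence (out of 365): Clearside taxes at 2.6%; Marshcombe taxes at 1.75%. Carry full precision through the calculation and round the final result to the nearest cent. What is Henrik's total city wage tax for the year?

£7,796.12

Clearside, 1 Jan – 5 Dec 2026: 339 days → £307,000 × 2.6% × 339/365 = £7,413.4192
Marshcombe, 6 Dec – 31 Dec 2026: 26 days → £307,000 × 1.75% × 26/365 = £382.6986
Total = £7,796.1178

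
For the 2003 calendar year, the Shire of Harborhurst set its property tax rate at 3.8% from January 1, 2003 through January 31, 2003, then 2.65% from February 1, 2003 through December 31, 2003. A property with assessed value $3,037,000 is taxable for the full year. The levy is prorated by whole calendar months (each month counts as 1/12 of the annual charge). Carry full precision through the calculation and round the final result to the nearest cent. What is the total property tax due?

January 1 – January 31, 2003: 1 month at 3.8% → $3,037,000 × 3.8% × 1/12 = $9,617.1667
February 1 – December 31, 2003: 11 months at 2.65% → $3,037,000 × 2.65% × 11/12 = $73,773.7917
Total = $83,390.9583

$83,390.96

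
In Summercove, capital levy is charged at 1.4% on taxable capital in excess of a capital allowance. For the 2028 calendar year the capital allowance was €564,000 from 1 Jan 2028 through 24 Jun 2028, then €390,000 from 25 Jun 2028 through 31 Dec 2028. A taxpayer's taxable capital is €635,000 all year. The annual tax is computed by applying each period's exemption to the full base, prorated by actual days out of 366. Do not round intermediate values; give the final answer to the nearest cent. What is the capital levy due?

1 Jan – 24 Jun 2028: 176 days, exemption €564,000 → (€635,000 − €564,000) × 1.4% × 176/366 = €477.9891
25 Jun – 31 Dec 2028: 190 days, exemption €390,000 → (€635,000 − €390,000) × 1.4% × 190/366 = €1,780.6011
Total = €2,258.5902

€2,258.59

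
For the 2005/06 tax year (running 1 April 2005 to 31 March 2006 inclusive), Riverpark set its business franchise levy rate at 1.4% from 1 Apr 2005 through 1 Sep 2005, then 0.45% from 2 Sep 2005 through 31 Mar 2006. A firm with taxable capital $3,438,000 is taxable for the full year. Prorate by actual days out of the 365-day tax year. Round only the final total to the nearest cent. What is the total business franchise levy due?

1 Apr – 1 Sep 2005: 154 days at 1.4% → $3,438,000 × 1.4% × 154/365 = $20,307.7479
2 Sep 2005 – 31 Mar 2006: 211 days at 0.45% → $3,438,000 × 0.45% × 211/365 = $8,943.5096
Total = $29,251.2575

$29,251.26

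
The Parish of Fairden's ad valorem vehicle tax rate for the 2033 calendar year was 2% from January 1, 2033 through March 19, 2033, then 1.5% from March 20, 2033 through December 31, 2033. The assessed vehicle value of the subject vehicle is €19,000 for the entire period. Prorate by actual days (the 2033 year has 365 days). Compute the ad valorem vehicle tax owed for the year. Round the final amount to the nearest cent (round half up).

January 1 – March 19, 2033: 78 days at 2% → €19,000 × 2% × 78/365 = €81.2055
March 20 – December 31, 2033: 287 days at 1.5% → €19,000 × 1.5% × 287/365 = €224.0959
Total = €305.3014

€305.30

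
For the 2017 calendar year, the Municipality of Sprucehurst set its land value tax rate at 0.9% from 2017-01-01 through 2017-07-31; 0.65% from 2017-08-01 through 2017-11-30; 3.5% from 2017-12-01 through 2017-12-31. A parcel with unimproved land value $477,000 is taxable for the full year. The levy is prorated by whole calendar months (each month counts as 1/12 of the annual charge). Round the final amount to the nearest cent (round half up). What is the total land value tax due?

$4,929.00

2017-01-01 to 2017-07-31: 7 months at 0.9% → $477,000 × 0.9% × 7/12 = $2,504.2500
2017-08-01 to 2017-11-30: 4 months at 0.65% → $477,000 × 0.65% × 4/12 = $1,033.5000
2017-12-01 to 2017-12-31: 1 month at 3.5% → $477,000 × 3.5% × 1/12 = $1,391.2500
Total = $4,929.0000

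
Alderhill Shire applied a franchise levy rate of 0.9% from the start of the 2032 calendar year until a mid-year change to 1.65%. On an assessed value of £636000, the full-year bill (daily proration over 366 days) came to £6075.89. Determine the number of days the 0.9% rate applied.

Let d = days at the first rate; then 366 − d days at the second rate.
£636000 × [0.9%·d + 1.65%·(366−d)] / 366 = £6075.89
Solving gives d = 339, so the new rate took effect on 5 Dec 2032.

339 days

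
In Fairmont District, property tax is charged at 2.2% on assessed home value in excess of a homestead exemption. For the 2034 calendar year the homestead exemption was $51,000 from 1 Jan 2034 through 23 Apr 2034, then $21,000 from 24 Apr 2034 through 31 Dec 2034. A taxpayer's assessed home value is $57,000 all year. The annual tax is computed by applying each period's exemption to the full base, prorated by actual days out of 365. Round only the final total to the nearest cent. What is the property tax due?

1 Jan – 23 Apr 2034: 113 days, exemption $51,000 → ($57,000 − $51,000) × 2.2% × 113/365 = $40.8658
24 Apr – 31 Dec 2034: 252 days, exemption $21,000 → ($57,000 − $21,000) × 2.2% × 252/365 = $546.8055
Total = $587.6712

$587.67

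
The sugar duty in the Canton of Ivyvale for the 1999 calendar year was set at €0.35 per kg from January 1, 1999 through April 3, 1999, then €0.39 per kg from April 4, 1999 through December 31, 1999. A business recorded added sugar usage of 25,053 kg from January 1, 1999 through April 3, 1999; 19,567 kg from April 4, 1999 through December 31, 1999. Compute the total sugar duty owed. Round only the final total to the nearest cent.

€16,399.68

January 1 – April 3, 1999: 25,053 kg at €0.35/kg → €8,768.55
April 4 – December 31, 1999: 19,567 kg at €0.39/kg → €7,631.13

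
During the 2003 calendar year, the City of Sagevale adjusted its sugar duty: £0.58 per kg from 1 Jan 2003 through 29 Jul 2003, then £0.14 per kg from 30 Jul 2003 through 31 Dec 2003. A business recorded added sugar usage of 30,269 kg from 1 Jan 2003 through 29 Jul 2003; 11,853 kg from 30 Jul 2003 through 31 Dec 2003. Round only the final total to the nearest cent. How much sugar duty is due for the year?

1 Jan – 29 Jul 2003: 30,269 kg at £0.58/kg → £17,556.02
30 Jul – 31 Dec 2003: 11,853 kg at £0.14/kg → £1,659.42

£19,215.44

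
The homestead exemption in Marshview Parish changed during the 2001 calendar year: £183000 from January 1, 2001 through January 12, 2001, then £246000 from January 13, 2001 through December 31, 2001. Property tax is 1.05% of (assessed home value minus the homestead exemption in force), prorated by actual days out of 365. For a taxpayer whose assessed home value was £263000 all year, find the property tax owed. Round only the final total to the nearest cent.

January 1 – January 12, 2001: 12 days, exemption £183000 → (£263000 − £183000) × 1.05% × 12/365 = £27.6164
January 13 – December 31, 2001: 353 days, exemption £246000 → (£263000 − £246000) × 1.05% × 353/365 = £172.6315
Total = £200.2479

£200.25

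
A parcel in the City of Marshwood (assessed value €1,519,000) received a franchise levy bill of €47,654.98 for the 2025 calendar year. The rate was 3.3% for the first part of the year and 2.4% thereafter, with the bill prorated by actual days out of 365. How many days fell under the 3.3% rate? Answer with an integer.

299 days

Let d = days at the first rate; then 365 − d days at the second rate.
€1,519,000 × [3.3%·d + 2.4%·(365−d)] / 365 = €47,654.98
Solving gives d = 299, so the new rate took effect on October 27, 2025.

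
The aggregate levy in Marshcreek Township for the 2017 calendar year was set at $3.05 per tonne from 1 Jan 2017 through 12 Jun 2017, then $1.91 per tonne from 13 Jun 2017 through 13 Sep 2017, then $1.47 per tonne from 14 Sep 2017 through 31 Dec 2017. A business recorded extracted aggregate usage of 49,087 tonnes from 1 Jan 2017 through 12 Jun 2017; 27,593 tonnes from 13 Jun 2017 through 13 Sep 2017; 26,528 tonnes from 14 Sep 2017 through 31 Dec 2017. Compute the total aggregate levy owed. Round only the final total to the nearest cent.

1 Jan – 12 Jun 2017: 49,087 tonnes at $3.05/tonne → $149,715.35
13 Jun – 13 Sep 2017: 27,593 tonnes at $1.91/tonne → $52,702.63
14 Sep – 31 Dec 2017: 26,528 tonnes at $1.47/tonne → $38,996.16

$241,414.14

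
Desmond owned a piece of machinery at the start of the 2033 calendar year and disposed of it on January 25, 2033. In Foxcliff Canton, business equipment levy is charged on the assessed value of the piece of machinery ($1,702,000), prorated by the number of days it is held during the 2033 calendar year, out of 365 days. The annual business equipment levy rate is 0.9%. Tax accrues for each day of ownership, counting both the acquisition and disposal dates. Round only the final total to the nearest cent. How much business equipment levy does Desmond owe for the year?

$1,049.18

Days held (January 1 – January 25, 2033): 25 out of 365
Tax = $1,702,000 × 0.9% × 25/365 = $1,049.1781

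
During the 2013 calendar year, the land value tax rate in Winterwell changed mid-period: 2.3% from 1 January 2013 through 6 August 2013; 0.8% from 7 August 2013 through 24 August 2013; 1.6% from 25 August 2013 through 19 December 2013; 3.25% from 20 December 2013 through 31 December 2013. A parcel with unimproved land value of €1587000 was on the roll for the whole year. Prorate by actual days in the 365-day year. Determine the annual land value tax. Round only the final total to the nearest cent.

1 January – 6 August 2013: 218 days at 2.3% → €1587000 × 2.3% × 218/365 = €21800.5973
7 August – 24 August 2013: 18 days at 0.8% → €1587000 × 0.8% × 18/365 = €626.1041
25 August – 19 December 2013: 117 days at 1.6% → €1587000 × 1.6% × 117/365 = €8139.3534
20 December – 31 December 2013: 12 days at 3.25% → €1587000 × 3.25% × 12/365 = €1695.6986
Total = €32261.7534

€32261.75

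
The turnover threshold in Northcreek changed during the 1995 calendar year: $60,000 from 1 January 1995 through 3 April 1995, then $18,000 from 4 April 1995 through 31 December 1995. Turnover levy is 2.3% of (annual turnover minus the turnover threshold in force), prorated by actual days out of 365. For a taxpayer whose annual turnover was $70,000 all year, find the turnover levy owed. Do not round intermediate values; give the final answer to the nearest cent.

$949.87

1 January – 3 April 1995: 93 days, exemption $60,000 → ($70,000 − $60,000) × 2.3% × 93/365 = $58.6027
4 April – 31 December 1995: 272 days, exemption $18,000 → ($70,000 − $18,000) × 2.3% × 272/365 = $891.2658
Total = $949.8685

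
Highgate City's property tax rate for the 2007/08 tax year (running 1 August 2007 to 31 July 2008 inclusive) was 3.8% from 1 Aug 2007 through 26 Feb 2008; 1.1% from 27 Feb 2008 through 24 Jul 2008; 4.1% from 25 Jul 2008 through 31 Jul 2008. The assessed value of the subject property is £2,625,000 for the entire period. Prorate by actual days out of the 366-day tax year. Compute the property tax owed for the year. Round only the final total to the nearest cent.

1 Aug 2007 – 26 Feb 2008: 210 days at 3.8% → £2,625,000 × 3.8% × 210/366 = £57,233.6066
27 Feb – 24 Jul 2008: 149 days at 1.1% → £2,625,000 × 1.1% × 149/366 = £11,755.1230
25 Jul – 31 Jul 2008: 7 days at 4.1% → £2,625,000 × 4.1% × 7/366 = £2,058.4016
Total = £71,047.1311

£71,047.13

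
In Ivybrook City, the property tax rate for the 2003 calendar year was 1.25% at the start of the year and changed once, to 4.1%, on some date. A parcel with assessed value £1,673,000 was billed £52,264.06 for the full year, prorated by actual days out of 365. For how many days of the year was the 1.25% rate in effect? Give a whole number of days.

Let d = days at the first rate; then 365 − d days at the second rate.
£1,673,000 × [1.25%·d + 4.1%·(365−d)] / 365 = £52,264.06
Solving gives d = 125, so the new rate took effect on May 6, 2003.

125 days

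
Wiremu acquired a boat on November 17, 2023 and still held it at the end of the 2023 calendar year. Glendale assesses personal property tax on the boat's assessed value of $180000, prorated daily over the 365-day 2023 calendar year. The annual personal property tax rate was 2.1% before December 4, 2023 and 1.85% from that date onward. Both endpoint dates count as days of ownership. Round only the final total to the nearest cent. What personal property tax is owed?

November 17 – December 3, 2023: 17 days at 2.1% → $180000 × 2.1% × 17/365 = $176.0548
December 4 – December 31, 2023: 28 days at 1.85% → $180000 × 1.85% × 28/365 = $255.4521
Total = $431.5068

$431.51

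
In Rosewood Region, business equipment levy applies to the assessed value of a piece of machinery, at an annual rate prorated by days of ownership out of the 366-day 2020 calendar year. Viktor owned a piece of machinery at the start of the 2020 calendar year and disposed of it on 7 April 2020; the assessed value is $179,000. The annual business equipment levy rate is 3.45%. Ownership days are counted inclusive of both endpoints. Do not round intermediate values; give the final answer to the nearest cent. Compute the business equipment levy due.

Days held (1 January – 7 April 2020): 98 out of 366
Tax = $179,000 × 3.45% × 98/366 = $1,653.5492

$1,653.55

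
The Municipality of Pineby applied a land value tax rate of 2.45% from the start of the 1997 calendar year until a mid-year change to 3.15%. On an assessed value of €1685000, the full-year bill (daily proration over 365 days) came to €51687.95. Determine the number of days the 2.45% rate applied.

43 days

Let d = days at the first rate; then 365 − d days at the second rate.
€1685000 × [2.45%·d + 3.15%·(365−d)] / 365 = €51687.95
Solving gives d = 43, so the new rate took effect on 13 Feb 1997.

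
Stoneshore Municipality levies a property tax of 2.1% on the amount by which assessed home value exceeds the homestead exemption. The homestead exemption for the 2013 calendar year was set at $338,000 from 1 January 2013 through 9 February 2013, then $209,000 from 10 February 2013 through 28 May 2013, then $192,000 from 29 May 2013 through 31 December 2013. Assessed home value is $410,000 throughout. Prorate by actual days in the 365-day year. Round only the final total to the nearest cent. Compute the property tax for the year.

$4,136.37

1 January – 9 February 2013: 40 days, exemption $338,000 → ($410,000 − $338,000) × 2.1% × 40/365 = $165.6986
10 February – 28 May 2013: 108 days, exemption $209,000 → ($410,000 − $209,000) × 2.1% × 108/365 = $1,248.9534
29 May – 31 December 2013: 217 days, exemption $192,000 → ($410,000 − $192,000) × 2.1% × 217/365 = $2,721.7151
Total = $4,136.3671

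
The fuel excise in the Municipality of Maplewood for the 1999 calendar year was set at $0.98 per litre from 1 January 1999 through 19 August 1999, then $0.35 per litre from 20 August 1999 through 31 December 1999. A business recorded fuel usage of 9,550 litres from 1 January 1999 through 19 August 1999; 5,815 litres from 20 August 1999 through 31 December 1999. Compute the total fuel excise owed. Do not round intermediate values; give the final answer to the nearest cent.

$11,394.25

1 January – 19 August 1999: 9,550 litres at $0.98/litre → $9,359.00
20 August – 31 December 1999: 5,815 litres at $0.35/litre → $2,035.25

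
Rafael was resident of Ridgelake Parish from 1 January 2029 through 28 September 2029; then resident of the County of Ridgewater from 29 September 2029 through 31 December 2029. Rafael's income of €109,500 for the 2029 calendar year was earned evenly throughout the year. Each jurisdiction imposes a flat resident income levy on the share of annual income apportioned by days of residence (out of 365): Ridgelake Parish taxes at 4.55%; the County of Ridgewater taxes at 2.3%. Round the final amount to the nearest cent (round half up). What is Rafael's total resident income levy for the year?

€4,347.75

Ridgelake Parish, 1 January – 28 September 2029: 271 days → €109,500 × 4.55% × 271/365 = €3,699.1500
The County of Ridgewater, 29 September – 31 December 2029: 94 days → €109,500 × 2.3% × 94/365 = €648.6000
Total = €4,347.7500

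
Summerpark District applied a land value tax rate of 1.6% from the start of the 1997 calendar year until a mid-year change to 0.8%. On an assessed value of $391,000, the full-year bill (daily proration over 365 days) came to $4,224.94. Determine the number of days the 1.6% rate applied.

Let d = days at the first rate; then 365 − d days at the second rate.
$391,000 × [1.6%·d + 0.8%·(365−d)] / 365 = $4,224.94
Solving gives d = 128, so the new rate took effect on May 9, 1997.

128 days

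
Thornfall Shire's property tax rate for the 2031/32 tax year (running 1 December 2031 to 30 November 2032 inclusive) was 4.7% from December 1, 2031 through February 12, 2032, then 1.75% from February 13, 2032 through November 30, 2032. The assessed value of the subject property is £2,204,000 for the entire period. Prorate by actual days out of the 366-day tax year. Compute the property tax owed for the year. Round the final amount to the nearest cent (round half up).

£51,715.72

December 1, 2031 – February 12, 2032: 74 days at 4.7% → £2,204,000 × 4.7% × 74/366 = £20,944.0219
February 13 – November 30, 2032: 292 days at 1.75% → £2,204,000 × 1.75% × 292/366 = £30,771.6940
Total = £51,715.7158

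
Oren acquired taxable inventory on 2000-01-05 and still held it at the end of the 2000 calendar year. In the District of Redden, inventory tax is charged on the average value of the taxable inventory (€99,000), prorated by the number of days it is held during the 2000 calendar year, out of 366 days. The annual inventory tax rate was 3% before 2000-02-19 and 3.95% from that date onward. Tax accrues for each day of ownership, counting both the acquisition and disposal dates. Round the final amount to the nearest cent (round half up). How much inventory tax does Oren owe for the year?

2000-01-05 to 2000-02-18: 45 days at 3% → €99,000 × 3% × 45/366 = €365.1639
2000-02-19 to 2000-12-31: 317 days at 3.95% → €99,000 × 3.95% × 317/366 = €3,386.9631
Total = €3,752.1270

€3,752.13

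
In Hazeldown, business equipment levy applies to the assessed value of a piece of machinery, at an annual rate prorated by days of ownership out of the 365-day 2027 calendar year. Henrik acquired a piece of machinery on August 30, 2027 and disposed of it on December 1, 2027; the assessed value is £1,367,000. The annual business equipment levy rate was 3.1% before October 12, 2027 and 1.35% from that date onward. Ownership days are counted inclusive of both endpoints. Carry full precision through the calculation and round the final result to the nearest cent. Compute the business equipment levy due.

August 30 – October 11, 2027: 43 days at 3.1% → £1,367,000 × 3.1% × 43/365 = £4,992.3589
October 12 – December 1, 2027: 51 days at 1.35% → £1,367,000 × 1.35% × 51/365 = £2,578.5740
Total = £7,570.9329

£7,570.93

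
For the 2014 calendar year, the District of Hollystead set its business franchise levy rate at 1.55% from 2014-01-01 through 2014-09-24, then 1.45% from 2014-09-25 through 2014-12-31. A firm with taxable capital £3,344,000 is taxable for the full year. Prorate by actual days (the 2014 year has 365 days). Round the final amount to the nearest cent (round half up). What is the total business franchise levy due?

£50,934.16

2014-01-01 to 2014-09-24: 267 days at 1.55% → £3,344,000 × 1.55% × 267/365 = £37,915.4630
2014-09-25 to 2014-12-31: 98 days at 1.45% → £3,344,000 × 1.45% × 98/365 = £13,018.6959
Total = £50,934.1589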